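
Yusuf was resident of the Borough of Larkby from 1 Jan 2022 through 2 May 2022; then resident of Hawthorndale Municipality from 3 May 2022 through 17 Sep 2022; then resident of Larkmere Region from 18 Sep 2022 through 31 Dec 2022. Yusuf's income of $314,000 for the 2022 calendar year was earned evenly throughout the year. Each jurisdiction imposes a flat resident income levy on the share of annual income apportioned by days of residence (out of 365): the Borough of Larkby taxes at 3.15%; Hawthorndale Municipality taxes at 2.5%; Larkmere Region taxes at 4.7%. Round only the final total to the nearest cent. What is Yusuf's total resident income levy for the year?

The Borough of Larkby, 1 Jan – 2 May 2022: 122 days → $314,000 × 3.15% × 122/365 = $3,306.0329
Hawthorndale Municipality, 3 May – 17 Sep 2022: 138 days → $314,000 × 2.5% × 138/365 = $2,967.9452
Larkmere Region, 18 Sep – 31 Dec 2022: 105 days → $314,000 × 4.7% × 105/365 = $4,245.4521
Total = $10,519.4301

$10,519.43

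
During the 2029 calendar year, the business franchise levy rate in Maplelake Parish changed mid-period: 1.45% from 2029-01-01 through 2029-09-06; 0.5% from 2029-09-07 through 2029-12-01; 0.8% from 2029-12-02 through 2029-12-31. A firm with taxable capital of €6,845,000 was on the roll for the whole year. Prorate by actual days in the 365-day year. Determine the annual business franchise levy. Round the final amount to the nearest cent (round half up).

2029-01-01 to 2029-09-06: 249 days at 1.45% → €6,845,000 × 1.45% × 249/365 = €67,709.2397
2029-09-07 to 2029-12-01: 86 days at 0.5% → €6,845,000 × 0.5% × 86/365 = €8,063.9726
2029-12-02 to 2029-12-31: 30 days at 0.8% → €6,845,000 × 0.8% × 30/365 = €4,500.8219
Total = €80,274.0342

€80,274.03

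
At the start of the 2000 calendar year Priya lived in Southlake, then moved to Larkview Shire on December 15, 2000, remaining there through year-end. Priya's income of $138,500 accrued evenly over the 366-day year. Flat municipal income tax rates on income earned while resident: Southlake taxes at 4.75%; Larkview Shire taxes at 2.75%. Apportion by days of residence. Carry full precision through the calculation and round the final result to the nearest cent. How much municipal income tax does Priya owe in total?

Southlake, January 1 – December 14, 2000: 349 days → $138,500 × 4.75% × 349/366 = $6,273.1796
Larkview Shire, December 15 – December 31, 2000: 17 days → $138,500 × 2.75% × 17/366 = $176.9092
Total = $6,450.0888

$6,450.09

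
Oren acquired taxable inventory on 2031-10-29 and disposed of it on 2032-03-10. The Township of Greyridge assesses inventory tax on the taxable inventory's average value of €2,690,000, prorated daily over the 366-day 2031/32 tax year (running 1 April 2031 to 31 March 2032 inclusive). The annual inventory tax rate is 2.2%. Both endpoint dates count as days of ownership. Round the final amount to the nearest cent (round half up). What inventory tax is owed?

Days held (2031-10-29 to 2032-03-10): 134 out of 366
Tax = €2,690,000 × 2.2% × 134/366 = €21,666.9945

€21,666.99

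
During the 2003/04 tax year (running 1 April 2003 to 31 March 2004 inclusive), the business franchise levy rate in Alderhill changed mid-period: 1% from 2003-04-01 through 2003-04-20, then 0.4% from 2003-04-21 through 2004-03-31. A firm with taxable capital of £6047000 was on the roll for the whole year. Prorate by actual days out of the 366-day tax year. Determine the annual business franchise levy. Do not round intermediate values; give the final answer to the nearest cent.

2003-04-01 to 2003-04-20: 20 days at 1% → £6047000 × 1% × 20/366 = £3304.3716
2003-04-21 to 2004-03-31: 346 days at 0.4% → £6047000 × 0.4% × 346/366 = £22866.2514
Total = £26170.6230

£26170.62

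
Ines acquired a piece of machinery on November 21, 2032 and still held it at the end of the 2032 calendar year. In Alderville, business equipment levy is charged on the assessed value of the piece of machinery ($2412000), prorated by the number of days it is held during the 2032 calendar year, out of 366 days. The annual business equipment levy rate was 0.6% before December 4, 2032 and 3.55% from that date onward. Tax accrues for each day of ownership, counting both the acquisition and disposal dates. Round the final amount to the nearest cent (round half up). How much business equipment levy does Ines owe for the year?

November 21 – December 3, 2032: 13 days at 0.6% → $2412000 × 0.6% × 13/366 = $514.0328
December 4 – December 31, 2032: 28 days at 3.55% → $2412000 × 3.55% × 28/366 = $6550.6230
Total = $7064.6557

$7064.66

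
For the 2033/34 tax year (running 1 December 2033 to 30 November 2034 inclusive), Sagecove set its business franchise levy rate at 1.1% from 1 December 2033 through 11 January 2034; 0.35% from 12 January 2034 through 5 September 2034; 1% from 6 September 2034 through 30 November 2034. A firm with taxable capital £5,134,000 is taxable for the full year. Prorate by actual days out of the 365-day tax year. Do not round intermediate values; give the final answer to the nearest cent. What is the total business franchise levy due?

1 December 2033 – 11 January 2034: 42 days at 1.1% → £5,134,000 × 1.1% × 42/365 = £6,498.3781
12 January – 5 September 2034: 237 days at 0.35% → £5,134,000 × 0.35% × 237/365 = £11,667.5425
6 September – 30 November 2034: 86 days at 1% → £5,134,000 × 1% × 86/365 = £12,096.5479
Total = £30,262.4685

£30,262.47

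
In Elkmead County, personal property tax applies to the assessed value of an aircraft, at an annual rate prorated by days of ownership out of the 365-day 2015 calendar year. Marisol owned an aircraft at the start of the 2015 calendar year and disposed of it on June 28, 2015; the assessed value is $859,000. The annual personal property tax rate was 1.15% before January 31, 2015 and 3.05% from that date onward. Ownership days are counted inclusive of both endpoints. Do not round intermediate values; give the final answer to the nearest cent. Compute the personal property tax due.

January 1 – January 30, 2015: 30 days at 1.15% → $859,000 × 1.15% × 30/365 = $811.9315
January 31 – June 28, 2015: 149 days at 3.05% → $859,000 × 3.05% × 149/365 = $10,695.1384
Total = $11,507.0699

$11,507.07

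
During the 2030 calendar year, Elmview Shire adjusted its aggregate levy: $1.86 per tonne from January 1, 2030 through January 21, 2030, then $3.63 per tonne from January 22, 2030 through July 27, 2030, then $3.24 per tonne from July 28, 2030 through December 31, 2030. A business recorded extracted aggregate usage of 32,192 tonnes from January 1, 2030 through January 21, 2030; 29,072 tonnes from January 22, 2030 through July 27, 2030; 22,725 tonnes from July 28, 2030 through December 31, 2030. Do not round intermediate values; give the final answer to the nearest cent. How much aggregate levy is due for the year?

January 1 – January 21, 2030: 32,192 tonnes at $1.86/tonne → $59877.12
January 22 – July 27, 2030: 29,072 tonnes at $3.63/tonne → $105531.36
July 28 – December 31, 2030: 22,725 tonnes at $3.24/tonne → $73629.00

$239037.48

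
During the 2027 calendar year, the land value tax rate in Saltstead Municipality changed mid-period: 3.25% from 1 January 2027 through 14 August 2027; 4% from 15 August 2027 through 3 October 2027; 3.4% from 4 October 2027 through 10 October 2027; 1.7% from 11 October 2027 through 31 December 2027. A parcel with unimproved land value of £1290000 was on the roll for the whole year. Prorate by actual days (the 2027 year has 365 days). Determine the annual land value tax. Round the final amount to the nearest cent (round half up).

£38795.42

1 January – 14 August 2027: 226 days at 3.25% → £1290000 × 3.25% × 226/365 = £25959.0411
15 August – 3 October 2027: 50 days at 4% → £1290000 × 4% × 50/365 = £7068.4932
4 October – 10 October 2027: 7 days at 3.4% → £1290000 × 3.4% × 7/365 = £841.1507
11 October – 31 December 2027: 82 days at 1.7% → £1290000 × 1.7% × 82/365 = £4926.7397
Total = £38795.4247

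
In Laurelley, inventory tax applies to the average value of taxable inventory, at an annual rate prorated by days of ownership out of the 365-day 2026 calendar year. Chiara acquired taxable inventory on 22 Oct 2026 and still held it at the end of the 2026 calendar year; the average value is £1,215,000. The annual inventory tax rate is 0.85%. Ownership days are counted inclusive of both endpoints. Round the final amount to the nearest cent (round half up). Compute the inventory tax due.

Days held (22 Oct – 31 Dec 2026): 71 out of 365
Tax = £1,215,000 × 0.85% × 71/365 = £2,008.9110

£2,008.91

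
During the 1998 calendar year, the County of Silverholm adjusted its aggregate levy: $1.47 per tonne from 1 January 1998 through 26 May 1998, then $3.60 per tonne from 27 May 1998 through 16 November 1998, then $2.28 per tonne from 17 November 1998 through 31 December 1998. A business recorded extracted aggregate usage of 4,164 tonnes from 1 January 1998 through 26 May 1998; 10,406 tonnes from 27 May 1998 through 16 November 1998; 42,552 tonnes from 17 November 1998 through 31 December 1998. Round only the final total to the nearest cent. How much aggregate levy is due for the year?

1 January – 26 May 1998: 4,164 tonnes at $1.47/tonne → $6,121.08
27 May – 16 November 1998: 10,406 tonnes at $3.60/tonne → $37,461.60
17 November – 31 December 1998: 42,552 tonnes at $2.28/tonne → $97,018.56

$140,601.24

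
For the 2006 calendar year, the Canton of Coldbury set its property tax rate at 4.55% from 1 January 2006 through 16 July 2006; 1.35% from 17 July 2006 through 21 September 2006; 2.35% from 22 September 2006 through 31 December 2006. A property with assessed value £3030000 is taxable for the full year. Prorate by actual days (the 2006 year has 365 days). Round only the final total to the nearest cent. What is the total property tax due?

£101621.22

1 January – 16 July 2006: 197 days at 4.55% → £3030000 × 4.55% × 197/365 = £74409.3288
17 July – 21 September 2006: 67 days at 1.35% → £3030000 × 1.35% × 67/365 = £7508.5890
22 September – 31 December 2006: 101 days at 2.35% → £3030000 × 2.35% × 101/365 = £19703.3014
Total = £101621.2192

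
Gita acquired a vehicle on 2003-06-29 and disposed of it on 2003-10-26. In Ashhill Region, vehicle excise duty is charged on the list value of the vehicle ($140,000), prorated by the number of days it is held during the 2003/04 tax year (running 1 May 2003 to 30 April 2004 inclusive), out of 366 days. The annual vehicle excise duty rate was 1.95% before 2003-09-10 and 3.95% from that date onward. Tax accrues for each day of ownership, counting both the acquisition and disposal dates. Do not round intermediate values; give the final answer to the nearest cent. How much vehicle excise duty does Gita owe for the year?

$1,254.64

2003-06-29 to 2003-09-09: 73 days at 1.95% → $140,000 × 1.95% × 73/366 = $544.5082
2003-09-10 to 2003-10-26: 47 days at 3.95% → $140,000 × 3.95% × 47/366 = $710.1366
Total = $1,254.6448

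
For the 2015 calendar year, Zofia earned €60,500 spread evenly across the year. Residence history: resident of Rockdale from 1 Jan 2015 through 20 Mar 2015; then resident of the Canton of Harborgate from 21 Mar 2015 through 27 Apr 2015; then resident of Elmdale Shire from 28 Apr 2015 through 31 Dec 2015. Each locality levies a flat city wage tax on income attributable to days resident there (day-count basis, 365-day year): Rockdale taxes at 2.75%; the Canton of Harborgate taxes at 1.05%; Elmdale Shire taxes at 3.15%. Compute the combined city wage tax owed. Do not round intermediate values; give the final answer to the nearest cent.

€1,721.10

Rockdale, 1 Jan – 20 Mar 2015: 79 days → €60,500 × 2.75% × 79/365 = €360.0993
The Canton of Harborgate, 21 Mar – 27 Apr 2015: 38 days → €60,500 × 1.05% × 38/365 = €66.1356
Elmdale Shire, 28 Apr – 31 Dec 2015: 248 days → €60,500 × 3.15% × 248/365 = €1,294.8658
Total = €1,721.1007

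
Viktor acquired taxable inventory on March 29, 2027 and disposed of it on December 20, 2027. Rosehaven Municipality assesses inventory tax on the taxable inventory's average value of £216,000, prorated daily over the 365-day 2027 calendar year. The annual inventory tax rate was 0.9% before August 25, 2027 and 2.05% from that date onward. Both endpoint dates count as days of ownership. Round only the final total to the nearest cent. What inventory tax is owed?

£2,225.10

March 29 – August 24, 2027: 149 days at 0.9% → £216,000 × 0.9% × 149/365 = £793.5781
August 25 – December 20, 2027: 118 days at 2.05% → £216,000 × 2.05% × 118/365 = £1,431.5178
Total = £2,225.0959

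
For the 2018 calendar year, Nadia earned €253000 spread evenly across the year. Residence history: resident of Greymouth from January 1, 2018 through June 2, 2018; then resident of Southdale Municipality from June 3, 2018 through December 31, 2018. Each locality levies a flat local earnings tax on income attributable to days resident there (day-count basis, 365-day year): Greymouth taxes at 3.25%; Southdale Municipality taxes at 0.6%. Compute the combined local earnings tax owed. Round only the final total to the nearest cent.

Greymouth, January 1 – June 2, 2018: 153 days → €253000 × 3.25% × 153/365 = €3446.6918
Southdale Municipality, June 3 – December 31, 2018: 212 days → €253000 × 0.6% × 212/365 = €881.6877
Total = €4328.3795

€4328.38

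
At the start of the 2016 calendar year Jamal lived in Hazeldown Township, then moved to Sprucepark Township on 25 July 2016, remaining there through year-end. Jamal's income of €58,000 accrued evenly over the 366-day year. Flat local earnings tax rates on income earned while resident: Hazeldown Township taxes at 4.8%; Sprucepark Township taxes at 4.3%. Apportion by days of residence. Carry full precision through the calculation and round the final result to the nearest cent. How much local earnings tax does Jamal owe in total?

€2,657.22

Hazeldown Township, 1 January – 24 July 2016: 206 days → €58,000 × 4.8% × 206/366 = €1,566.9508
Sprucepark Township, 25 July – 31 December 2016: 160 days → €58,000 × 4.3% × 160/366 = €1,090.2732
Total = €2,657.2240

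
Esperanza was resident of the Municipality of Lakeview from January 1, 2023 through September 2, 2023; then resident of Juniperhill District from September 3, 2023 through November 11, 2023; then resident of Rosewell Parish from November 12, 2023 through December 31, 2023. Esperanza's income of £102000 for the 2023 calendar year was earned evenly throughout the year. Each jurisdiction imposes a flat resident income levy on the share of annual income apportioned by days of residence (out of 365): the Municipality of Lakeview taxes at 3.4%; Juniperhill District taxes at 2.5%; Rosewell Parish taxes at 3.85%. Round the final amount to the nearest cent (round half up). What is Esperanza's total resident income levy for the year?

£3354.82

The Municipality of Lakeview, January 1 – September 2, 2023: 245 days → £102000 × 3.4% × 245/365 = £2327.8356
Juniperhill District, September 3 – November 11, 2023: 70 days → £102000 × 2.5% × 70/365 = £489.0411
Rosewell Parish, November 12 – December 31, 2023: 50 days → £102000 × 3.85% × 50/365 = £537.9452
Total = £3354.8219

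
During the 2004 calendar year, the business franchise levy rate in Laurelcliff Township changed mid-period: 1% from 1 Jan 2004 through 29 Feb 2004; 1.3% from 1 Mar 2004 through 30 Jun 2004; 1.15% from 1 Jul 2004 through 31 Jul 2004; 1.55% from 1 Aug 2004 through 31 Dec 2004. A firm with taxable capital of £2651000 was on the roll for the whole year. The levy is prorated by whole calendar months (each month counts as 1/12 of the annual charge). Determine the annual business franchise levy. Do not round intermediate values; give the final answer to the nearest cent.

£35567.58

1 Jan – 29 Feb 2004: 2 months at 1% → £2651000 × 1% × 2/12 = £4418.3333
1 Mar – 30 Jun 2004: 4 months at 1.3% → £2651000 × 1.3% × 4/12 = £11487.6667
1 Jul – 31 Jul 2004: 1 month at 1.15% → £2651000 × 1.15% × 1/12 = £2540.5417
1 Aug – 31 Dec 2004: 5 months at 1.55% → £2651000 × 1.55% × 5/12 = £17121.0417
Total = £35567.5833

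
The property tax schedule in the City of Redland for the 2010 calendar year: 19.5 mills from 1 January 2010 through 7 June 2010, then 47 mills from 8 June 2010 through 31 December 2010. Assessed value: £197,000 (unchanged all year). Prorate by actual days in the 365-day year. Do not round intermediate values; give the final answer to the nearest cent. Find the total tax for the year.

1 January – 7 June 2010: 158 days at 19.5 mills → £197,000 × 1.95% × 158/365 = £1,662.8959
8 June – 31 December 2010: 207 days at 47 mills → £197,000 × 4.7% × 207/365 = £5,250.9945
Total = £6,913.8904

£6,913.89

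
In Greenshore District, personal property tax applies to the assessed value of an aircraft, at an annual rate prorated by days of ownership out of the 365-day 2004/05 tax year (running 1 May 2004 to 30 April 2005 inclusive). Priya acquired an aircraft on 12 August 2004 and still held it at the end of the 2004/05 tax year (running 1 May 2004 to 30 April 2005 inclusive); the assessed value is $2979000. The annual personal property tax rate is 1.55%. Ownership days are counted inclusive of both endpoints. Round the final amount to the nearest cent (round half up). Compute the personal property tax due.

Days held (12 August 2004 – 30 April 2005): 262 out of 365
Tax = $2979000 × 1.55% × 262/365 = $33144.4356

$33144.44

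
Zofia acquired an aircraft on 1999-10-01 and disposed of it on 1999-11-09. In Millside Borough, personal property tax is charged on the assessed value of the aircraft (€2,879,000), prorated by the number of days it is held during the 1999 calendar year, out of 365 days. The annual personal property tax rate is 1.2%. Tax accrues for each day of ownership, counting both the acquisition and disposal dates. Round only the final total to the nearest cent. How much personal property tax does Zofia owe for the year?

Days held (1999-10-01 to 1999-11-09): 40 out of 365
Tax = €2,879,000 × 1.2% × 40/365 = €3,786.0822

€3,786.08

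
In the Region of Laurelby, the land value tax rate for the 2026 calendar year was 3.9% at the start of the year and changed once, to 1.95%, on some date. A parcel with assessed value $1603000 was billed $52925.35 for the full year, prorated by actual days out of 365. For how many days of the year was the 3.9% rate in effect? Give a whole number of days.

253 days

Let d = days at the first rate; then 365 − d days at the second rate.
$1603000 × [3.9%·d + 1.95%·(365−d)] / 365 = $52925.35
Solving gives d = 253, so the new rate took effect on 11 September 2026.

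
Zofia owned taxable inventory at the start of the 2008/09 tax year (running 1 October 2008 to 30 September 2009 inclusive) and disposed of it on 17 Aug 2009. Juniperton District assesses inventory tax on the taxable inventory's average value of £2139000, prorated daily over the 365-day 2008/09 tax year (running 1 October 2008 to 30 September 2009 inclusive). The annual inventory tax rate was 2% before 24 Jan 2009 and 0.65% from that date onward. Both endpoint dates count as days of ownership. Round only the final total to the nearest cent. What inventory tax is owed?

1 Oct 2008 – 23 Jan 2009: 115 days at 2% → £2139000 × 2% × 115/365 = £13478.6301
24 Jan – 17 Aug 2009: 206 days at 0.65% → £2139000 × 0.65% × 206/365 = £7846.9068
Total = £21325.5370

£21325.54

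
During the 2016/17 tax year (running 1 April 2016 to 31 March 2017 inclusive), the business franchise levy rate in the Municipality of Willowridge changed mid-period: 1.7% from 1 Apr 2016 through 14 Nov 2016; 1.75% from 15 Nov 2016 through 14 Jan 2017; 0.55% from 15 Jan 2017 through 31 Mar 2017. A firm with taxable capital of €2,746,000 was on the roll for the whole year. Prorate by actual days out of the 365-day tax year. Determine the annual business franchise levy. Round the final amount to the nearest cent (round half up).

1 Apr – 14 Nov 2016: 228 days at 1.7% → €2,746,000 × 1.7% × 228/365 = €29,160.2630
15 Nov 2016 – 14 Jan 2017: 61 days at 1.75% → €2,746,000 × 1.75% × 61/365 = €8,031.1096
15 Jan – 31 Mar 2017: 76 days at 0.55% → €2,746,000 × 0.55% × 76/365 = €3,144.7342
Total = €40,336.1068

€40,336.11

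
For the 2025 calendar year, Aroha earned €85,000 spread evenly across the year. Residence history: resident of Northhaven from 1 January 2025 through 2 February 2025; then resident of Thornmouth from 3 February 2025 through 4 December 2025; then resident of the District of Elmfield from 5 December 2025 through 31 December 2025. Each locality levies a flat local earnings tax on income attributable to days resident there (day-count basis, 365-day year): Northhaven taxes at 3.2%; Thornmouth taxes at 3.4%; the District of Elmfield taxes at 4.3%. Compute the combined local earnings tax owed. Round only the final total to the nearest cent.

Northhaven, 1 January – 2 February 2025: 33 days → €85,000 × 3.2% × 33/365 = €245.9178
Thornmouth, 3 February – 4 December 2025: 305 days → €85,000 × 3.4% × 305/365 = €2,414.9315
The District of Elmfield, 5 December – 31 December 2025: 27 days → €85,000 × 4.3% × 27/365 = €270.3699
Total = €2,931.2192

€2,931.22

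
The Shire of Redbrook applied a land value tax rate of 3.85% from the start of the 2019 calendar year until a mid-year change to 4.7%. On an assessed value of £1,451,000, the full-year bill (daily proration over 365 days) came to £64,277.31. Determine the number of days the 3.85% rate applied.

116 days

Let d = days at the first rate; then 365 − d days at the second rate.
£1,451,000 × [3.85%·d + 4.7%·(365−d)] / 365 = £64,277.31
Solving gives d = 116, so the new rate took effect on April 27, 2019.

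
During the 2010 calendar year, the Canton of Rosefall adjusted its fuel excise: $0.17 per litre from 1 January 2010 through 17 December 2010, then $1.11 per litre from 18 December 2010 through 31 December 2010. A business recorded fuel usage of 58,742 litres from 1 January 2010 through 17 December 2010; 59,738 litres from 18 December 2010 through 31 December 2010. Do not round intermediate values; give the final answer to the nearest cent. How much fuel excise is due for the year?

$76,295.32

1 January – 17 December 2010: 58,742 litres at $0.17/litre → $9,986.14
18 December – 31 December 2010: 59,738 litres at $1.11/litre → $66,309.18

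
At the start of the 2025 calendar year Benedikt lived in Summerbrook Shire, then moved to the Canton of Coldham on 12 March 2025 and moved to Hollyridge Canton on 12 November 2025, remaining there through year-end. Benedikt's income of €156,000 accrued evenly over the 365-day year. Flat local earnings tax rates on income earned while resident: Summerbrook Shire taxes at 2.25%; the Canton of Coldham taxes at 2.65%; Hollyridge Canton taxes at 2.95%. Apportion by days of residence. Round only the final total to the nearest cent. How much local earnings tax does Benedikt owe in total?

€4,078.44

Summerbrook Shire, 1 January – 11 March 2025: 70 days → €156,000 × 2.25% × 70/365 = €673.1507
The Canton of Coldham, 12 March – 11 November 2025: 245 days → €156,000 × 2.65% × 245/365 = €2,774.8767
Hollyridge Canton, 12 November – 31 December 2025: 50 days → €156,000 × 2.95% × 50/365 = €630.4110
Total = €4,078.4384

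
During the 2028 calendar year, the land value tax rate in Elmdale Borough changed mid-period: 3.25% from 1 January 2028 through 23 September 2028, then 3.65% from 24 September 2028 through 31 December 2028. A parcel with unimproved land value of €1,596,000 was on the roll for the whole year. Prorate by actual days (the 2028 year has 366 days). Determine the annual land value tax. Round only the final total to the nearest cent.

€53,596.82

1 January – 23 September 2028: 267 days at 3.25% → €1,596,000 × 3.25% × 267/366 = €37,839.5902
24 September – 31 December 2028: 99 days at 3.65% → €1,596,000 × 3.65% × 99/366 = €15,757.2295
Total = €53,596.8197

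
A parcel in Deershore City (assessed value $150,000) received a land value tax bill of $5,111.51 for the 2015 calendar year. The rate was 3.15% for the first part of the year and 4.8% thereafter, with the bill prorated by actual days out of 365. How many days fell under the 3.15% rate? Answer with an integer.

Let d = days at the first rate; then 365 − d days at the second rate.
$150,000 × [3.15%·d + 4.8%·(365−d)] / 365 = $5,111.51
Solving gives d = 308, so the new rate took effect on 5 November 2015.

308 days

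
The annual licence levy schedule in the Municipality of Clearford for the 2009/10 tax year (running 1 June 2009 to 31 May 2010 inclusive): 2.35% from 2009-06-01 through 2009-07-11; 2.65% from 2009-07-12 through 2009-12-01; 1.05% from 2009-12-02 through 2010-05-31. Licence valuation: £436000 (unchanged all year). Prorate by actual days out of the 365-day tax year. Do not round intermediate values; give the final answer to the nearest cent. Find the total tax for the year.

£7947.74

2009-06-01 to 2009-07-11: 41 days at 2.35% → £436000 × 2.35% × 41/365 = £1150.9205
2009-07-12 to 2009-12-01: 143 days at 2.65% → £436000 × 2.65% × 143/365 = £4526.6356
2009-12-02 to 2010-05-31: 181 days at 1.05% → £436000 × 1.05% × 181/365 = £2270.1863
Total = £7947.7425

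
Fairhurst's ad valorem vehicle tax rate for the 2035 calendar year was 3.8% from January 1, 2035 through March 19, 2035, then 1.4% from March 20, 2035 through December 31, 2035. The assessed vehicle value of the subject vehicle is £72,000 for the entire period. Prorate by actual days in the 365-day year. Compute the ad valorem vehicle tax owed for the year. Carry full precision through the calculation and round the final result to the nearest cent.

£1,377.27

January 1 – March 19, 2035: 78 days at 3.8% → £72,000 × 3.8% × 78/365 = £584.6795
March 20 – December 31, 2035: 287 days at 1.4% → £72,000 × 1.4% × 287/365 = £792.5918
Total = £1,377.2712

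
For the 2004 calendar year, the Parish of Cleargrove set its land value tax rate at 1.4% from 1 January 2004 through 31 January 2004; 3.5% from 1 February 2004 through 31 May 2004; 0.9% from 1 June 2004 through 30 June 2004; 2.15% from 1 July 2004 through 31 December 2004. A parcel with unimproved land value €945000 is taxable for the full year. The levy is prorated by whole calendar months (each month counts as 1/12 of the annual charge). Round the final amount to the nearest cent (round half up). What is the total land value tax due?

€22995.00

1 January – 31 January 2004: 1 month at 1.4% → €945000 × 1.4% × 1/12 = €1102.5000
1 February – 31 May 2004: 4 months at 3.5% → €945000 × 3.5% × 4/12 = €11025.0000
1 June – 30 June 2004: 1 month at 0.9% → €945000 × 0.9% × 1/12 = €708.7500
1 July – 31 December 2004: 6 months at 2.15% → €945000 × 2.15% × 6/12 = €10158.7500
Total = €22995.0000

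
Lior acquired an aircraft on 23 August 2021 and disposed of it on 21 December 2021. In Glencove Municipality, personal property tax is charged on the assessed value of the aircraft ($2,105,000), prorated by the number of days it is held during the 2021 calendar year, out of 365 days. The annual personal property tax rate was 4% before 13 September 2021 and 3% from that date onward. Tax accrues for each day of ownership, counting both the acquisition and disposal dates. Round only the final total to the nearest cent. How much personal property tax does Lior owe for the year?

23 August – 12 September 2021: 21 days at 4% → $2,105,000 × 4% × 21/365 = $4,844.3836
13 September – 21 December 2021: 100 days at 3% → $2,105,000 × 3% × 100/365 = $17,301.3699
Total = $22,145.7534

$22,145.75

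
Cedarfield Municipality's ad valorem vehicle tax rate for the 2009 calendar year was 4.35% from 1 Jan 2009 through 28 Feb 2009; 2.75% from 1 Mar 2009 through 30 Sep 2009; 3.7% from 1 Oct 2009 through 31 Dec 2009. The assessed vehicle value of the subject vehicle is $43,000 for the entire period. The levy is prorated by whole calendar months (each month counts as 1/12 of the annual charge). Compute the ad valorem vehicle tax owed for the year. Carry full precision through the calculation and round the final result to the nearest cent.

$1,399.29

1 Jan – 28 Feb 2009: 2 months at 4.35% → $43,000 × 4.35% × 2/12 = $311.7500
1 Mar – 30 Sep 2009: 7 months at 2.75% → $43,000 × 2.75% × 7/12 = $689.7917
1 Oct – 31 Dec 2009: 3 months at 3.7% → $43,000 × 3.7% × 3/12 = $397.7500
Total = $1,399.2917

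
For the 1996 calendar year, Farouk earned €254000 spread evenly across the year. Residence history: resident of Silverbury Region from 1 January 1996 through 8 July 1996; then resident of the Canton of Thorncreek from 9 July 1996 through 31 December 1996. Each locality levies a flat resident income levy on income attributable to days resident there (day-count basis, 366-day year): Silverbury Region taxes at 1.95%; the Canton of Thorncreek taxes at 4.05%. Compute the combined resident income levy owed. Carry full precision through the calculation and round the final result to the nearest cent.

Silverbury Region, 1 January – 8 July 1996: 190 days → €254000 × 1.95% × 190/366 = €2571.2295
The Canton of Thorncreek, 9 July – 31 December 1996: 176 days → €254000 × 4.05% × 176/366 = €4946.7541
Total = €7517.9836

€7517.98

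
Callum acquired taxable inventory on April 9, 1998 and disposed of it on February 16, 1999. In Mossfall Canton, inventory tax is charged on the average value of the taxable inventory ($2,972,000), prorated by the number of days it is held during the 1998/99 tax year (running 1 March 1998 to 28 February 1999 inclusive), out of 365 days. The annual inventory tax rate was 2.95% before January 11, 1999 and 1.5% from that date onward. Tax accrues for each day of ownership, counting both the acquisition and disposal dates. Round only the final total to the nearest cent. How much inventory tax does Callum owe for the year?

$71,055.23

April 9, 1998 – January 10, 1999: 277 days at 2.95% → $2,972,000 × 2.95% × 277/365 = $66,536.1589
January 11 – February 16, 1999: 37 days at 1.5% → $2,972,000 × 1.5% × 37/365 = $4,519.0685
Total = $71,055.2274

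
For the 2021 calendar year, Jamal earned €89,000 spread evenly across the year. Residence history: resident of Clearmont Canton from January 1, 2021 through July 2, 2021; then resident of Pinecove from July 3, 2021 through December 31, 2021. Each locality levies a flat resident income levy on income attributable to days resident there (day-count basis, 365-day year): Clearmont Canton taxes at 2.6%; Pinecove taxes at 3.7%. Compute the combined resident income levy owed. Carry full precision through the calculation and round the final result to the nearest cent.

Clearmont Canton, January 1 – July 2, 2021: 183 days → €89,000 × 2.6% × 183/365 = €1,160.1699
Pinecove, July 3 – December 31, 2021: 182 days → €89,000 × 3.7% × 182/365 = €1,641.9890
Total = €2,802.1589

€2,802.16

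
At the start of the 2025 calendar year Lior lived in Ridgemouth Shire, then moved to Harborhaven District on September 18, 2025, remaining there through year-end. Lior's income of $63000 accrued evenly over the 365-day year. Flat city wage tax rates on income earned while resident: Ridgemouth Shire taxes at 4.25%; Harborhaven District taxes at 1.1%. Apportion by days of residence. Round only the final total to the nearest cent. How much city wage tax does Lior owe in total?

Ridgemouth Shire, January 1 – September 17, 2025: 260 days → $63000 × 4.25% × 260/365 = $1907.2603
Harborhaven District, September 18 – December 31, 2025: 105 days → $63000 × 1.1% × 105/365 = $199.3562
Total = $2106.6164

$2106.62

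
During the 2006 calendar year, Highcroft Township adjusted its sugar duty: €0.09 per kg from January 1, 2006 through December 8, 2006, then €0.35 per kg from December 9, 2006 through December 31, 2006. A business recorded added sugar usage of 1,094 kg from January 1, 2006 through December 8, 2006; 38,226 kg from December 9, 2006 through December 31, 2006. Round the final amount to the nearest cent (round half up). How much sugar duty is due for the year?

January 1 – December 8, 2006: 1,094 kg at €0.09/kg → €98.46
December 9 – December 31, 2006: 38,226 kg at €0.35/kg → €13,379.10

€13,477.56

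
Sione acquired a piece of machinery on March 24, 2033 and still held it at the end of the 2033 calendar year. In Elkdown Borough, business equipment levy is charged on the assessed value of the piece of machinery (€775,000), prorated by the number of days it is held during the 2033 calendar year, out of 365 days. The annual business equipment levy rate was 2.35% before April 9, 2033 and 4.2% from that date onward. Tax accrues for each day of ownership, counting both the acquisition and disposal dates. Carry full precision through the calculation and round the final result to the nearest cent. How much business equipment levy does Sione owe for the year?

March 24 – April 8, 2033: 16 days at 2.35% → €775,000 × 2.35% × 16/365 = €798.3562
April 9 – December 31, 2033: 267 days at 4.2% → €775,000 × 4.2% × 267/365 = €23,810.5479
Total = €24,608.9041

€24,608.90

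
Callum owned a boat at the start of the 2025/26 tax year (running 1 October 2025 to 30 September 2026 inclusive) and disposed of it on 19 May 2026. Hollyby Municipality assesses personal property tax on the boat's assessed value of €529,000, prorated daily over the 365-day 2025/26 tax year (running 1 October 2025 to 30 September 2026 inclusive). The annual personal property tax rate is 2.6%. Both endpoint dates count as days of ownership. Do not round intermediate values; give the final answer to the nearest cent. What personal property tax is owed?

Days held (1 Oct 2025 – 19 May 2026): 231 out of 365
Tax = €529,000 × 2.6% × 231/365 = €8,704.5863

€8,704.59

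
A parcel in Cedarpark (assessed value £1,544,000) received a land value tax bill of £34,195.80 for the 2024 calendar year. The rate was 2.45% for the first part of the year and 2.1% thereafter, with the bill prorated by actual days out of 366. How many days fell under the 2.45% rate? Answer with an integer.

Let d = days at the first rate; then 366 − d days at the second rate.
£1,544,000 × [2.45%·d + 2.1%·(366−d)] / 366 = £34,195.80
Solving gives d = 120, so the new rate took effect on April 30, 2024.

120 days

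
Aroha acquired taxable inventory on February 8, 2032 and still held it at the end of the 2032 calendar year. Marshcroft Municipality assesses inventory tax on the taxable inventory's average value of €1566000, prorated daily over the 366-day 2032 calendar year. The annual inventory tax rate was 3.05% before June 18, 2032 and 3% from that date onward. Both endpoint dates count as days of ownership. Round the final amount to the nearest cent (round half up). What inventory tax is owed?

February 8 – June 17, 2032: 131 days at 3.05% → €1566000 × 3.05% × 131/366 = €17095.5000
June 18 – December 31, 2032: 197 days at 3% → €1566000 × 3% × 197/366 = €25287.0492
Total = €42382.5492

€42382.55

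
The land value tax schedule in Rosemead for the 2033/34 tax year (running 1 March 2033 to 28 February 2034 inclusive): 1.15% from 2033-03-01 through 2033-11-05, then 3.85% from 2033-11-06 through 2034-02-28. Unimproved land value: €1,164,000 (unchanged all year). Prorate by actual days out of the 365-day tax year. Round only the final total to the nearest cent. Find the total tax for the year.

2033-03-01 to 2033-11-05: 250 days at 1.15% → €1,164,000 × 1.15% × 250/365 = €9,168.4932
2033-11-06 to 2034-02-28: 115 days at 3.85% → €1,164,000 × 3.85% × 115/365 = €14,119.4795
Total = €23,287.9726

€23,287.97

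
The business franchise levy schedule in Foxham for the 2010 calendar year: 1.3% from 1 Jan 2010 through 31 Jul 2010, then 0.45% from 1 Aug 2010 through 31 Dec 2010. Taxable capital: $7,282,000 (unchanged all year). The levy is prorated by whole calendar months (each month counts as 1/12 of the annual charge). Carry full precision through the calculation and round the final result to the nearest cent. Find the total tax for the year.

$68,875.58

1 Jan – 31 Jul 2010: 7 months at 1.3% → $7,282,000 × 1.3% × 7/12 = $55,221.8333
1 Aug – 31 Dec 2010: 5 months at 0.45% → $7,282,000 × 0.45% × 5/12 = $13,653.7500
Total = $68,875.5833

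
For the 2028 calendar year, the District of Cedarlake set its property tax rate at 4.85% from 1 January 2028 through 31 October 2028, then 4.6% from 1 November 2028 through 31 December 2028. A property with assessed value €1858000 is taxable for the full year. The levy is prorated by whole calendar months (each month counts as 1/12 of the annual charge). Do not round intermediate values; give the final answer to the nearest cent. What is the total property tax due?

1 January – 31 October 2028: 10 months at 4.85% → €1858000 × 4.85% × 10/12 = €75094.1667
1 November – 31 December 2028: 2 months at 4.6% → €1858000 × 4.6% × 2/12 = €14244.6667
Total = €89338.8333

€89338.83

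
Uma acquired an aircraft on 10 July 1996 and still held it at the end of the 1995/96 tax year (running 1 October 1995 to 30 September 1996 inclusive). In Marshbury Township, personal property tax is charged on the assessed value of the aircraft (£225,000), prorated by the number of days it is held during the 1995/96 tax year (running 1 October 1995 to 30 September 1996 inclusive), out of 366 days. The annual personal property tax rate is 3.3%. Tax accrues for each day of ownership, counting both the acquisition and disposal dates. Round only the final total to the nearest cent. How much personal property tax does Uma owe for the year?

Days held (10 July – 30 September 1996): 83 out of 366
Tax = £225,000 × 3.3% × 83/366 = £1,683.8115

£1,683.81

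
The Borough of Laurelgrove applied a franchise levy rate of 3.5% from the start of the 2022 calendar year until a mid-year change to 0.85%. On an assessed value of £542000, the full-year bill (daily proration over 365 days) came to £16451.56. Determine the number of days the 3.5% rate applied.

Let d = days at the first rate; then 365 − d days at the second rate.
£542000 × [3.5%·d + 0.85%·(365−d)] / 365 = £16451.56
Solving gives d = 301, so the new rate took effect on October 29, 2022.

301 days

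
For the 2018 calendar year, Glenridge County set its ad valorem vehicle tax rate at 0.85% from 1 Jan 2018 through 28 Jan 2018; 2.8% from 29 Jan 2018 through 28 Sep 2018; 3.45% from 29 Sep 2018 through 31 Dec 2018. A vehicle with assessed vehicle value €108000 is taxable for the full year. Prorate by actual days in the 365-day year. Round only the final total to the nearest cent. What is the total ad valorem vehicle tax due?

1 Jan – 28 Jan 2018: 28 days at 0.85% → €108000 × 0.85% × 28/365 = €70.4219
29 Jan – 28 Sep 2018: 243 days at 2.8% → €108000 × 2.8% × 243/365 = €2013.2384
29 Sep – 31 Dec 2018: 94 days at 3.45% → €108000 × 3.45% × 94/365 = €959.5726
Total = €3043.2329

€3043.23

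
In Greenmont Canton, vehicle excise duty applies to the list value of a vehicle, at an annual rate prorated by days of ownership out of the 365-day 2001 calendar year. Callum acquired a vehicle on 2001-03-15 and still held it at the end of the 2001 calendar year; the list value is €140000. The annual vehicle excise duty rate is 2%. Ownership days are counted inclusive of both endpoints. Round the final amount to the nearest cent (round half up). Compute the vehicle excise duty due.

Days held (2001-03-15 to 2001-12-31): 292 out of 365
Tax = €140000 × 2% × 292/365 = €2240.0000

€2240.00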